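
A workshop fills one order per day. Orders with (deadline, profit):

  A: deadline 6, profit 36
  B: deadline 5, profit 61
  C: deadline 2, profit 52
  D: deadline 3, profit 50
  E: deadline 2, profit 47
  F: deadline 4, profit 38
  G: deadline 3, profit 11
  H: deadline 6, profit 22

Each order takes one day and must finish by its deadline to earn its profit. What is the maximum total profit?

Take jobs in profit order; each goes to the latest open slot no later than its deadline.
Profit order: B=61 C=52 D=50 E=47 F=38 A=36 H=22 G=11
Assign: B→slot 5, C→slot 2, D→slot 3, E→slot 1, F→slot 4, A→slot 6, H skipped, G skipped.
Slots: [1:E] [2:C] [3:D] [4:F] [5:B] [6:A]
Profit = 47 + 52 + 50 + 38 + 61 + 36 = 284

284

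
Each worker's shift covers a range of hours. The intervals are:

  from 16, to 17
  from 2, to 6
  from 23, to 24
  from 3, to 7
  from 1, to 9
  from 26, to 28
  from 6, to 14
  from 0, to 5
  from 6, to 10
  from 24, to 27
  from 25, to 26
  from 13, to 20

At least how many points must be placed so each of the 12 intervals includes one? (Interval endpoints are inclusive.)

Sort by right endpoint; whenever an interval is uncovered, place a point at its right end.
Sorted: [0,5] [2,6] [3,7] [1,9] [6,10] [6,14] [16,17] [13,20] [23,24] [25,26] [24,27] [26,28]
{[0,5],[2,6],[3,7],[1,9]} hit by 5; {[6,10],[6,14]} hit by 10; {[16,17],[13,20]} hit by 17; {[23,24]} hit by 24; {[25,26],[24,27],[26,28]} hit by 26.
Points: 5, 10, 17, 24, 26 (5 total).

5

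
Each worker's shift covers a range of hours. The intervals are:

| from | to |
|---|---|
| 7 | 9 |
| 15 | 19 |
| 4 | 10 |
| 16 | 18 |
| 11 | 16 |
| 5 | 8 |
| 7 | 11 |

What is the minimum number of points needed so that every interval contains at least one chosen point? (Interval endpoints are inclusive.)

2

Sorted: [5,8] [7,9] [4,10] [7,11] [11,16] [16,18] [15,19]
{[5,8],[7,9],[4,10],[7,11]} hit by 8; {[11,16],[16,18],[15,19]} hit by 16.
Points: 8, 16 (2 total).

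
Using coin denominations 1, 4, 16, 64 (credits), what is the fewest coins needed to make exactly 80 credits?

80 − 1×64→16 − 1×16→0
Total coins = 1 + 1 = 2

2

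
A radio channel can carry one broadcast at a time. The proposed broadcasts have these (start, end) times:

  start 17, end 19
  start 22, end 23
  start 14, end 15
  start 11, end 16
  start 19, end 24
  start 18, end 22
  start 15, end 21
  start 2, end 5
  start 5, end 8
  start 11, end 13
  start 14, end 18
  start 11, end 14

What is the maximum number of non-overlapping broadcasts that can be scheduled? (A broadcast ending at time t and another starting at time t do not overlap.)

6

Greedy by earliest finish: after sorting by end time, pick each interval compatible with the last pick.
Sorted by end: (2,5)  (5,8)  (11,13)  (11,14)  (14,15)  (11,16)  (14,18)  (17,19)  (15,21)  (18,22)  (22,23)  (19,24)
take (2,5); take (5,8); take (11,13); take (14,15); skip (11,16); take (17,19); skip (18,22); take (22,23).
Selected 6 broadcasts.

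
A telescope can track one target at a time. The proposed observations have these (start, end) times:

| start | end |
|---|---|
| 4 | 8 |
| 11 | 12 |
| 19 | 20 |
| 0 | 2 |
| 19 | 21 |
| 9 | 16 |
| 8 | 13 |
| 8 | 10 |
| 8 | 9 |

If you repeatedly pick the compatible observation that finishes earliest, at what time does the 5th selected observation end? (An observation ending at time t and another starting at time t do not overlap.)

20

Sorted by end: (0,2)  (4,8)  (8,9)  (8,10)  (11,12)  (8,13)  (9,16)  (19,20)  (19,21)
take (0,2); take (4,8); take (8,9); skip (8,10); take (11,12); skip (8,13); skip (9,16); take (19,20); skip (19,21).
Selected: (0,2) (4,8) (8,9) (11,12) (19,20)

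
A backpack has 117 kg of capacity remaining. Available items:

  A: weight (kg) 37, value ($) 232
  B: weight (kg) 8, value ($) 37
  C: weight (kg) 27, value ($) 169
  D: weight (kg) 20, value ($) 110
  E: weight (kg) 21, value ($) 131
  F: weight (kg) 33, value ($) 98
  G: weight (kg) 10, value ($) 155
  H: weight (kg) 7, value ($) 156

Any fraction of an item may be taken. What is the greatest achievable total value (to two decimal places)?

Greedy by value/weight ratio, highest first.
Ratios (sorted): H 22.29, G 15.50, A 6.27, C 6.26, E 6.24, D 5.50, B 4.62, F 2.97
take H (7 @ 156); take G (10 @ 155); take A (37 @ 232); take C (27 @ 169); take E (21 @ 131); take 15/20 of D → 82.50. Capacity used 117/117.
Total value = 925.50

925.50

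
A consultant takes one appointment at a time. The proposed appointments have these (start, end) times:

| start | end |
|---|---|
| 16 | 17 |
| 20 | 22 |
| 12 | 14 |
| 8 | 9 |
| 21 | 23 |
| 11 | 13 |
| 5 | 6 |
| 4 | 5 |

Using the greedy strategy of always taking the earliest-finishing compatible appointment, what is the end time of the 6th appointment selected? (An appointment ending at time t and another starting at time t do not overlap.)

22

By end time: (4,5), (5,6), (8,9), (11,13), (12,14), (16,17), (20,22), (21,23).
Pick (4,5); next start ≥ 5 → (5,6); next start ≥ 6 → (8,9); next start ≥ 9 → (11,13); next start ≥ 13 → (16,17); next start ≥ 17 → (20,22).
Selected: (4,5) (5,6) (8,9) (11,13) (16,17) (20,22)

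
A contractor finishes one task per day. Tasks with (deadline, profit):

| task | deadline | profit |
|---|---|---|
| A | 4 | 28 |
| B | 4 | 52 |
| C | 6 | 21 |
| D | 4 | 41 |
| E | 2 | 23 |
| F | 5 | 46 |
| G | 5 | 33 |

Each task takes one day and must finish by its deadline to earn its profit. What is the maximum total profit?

Take jobs in profit order; each goes to the latest open slot no later than its deadline.
Profit order: B=52 F=46 D=41 G=33 A=28 E=23 C=21
Assign: B→slot 4, F→slot 5, D→slot 3, G→slot 2, A→slot 1, E skipped, C→slot 6.
Slots: [1:A] [2:G] [3:D] [4:B] [5:F] [6:C]
Profit = 28 + 33 + 41 + 52 + 46 + 21 = 221

221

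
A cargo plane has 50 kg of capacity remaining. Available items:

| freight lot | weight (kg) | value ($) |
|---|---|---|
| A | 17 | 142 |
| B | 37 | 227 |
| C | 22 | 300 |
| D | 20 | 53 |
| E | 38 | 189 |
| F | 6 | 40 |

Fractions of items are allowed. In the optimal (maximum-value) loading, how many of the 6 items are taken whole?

3

Ratios (sorted): C 13.64, A 8.35, F 6.67, B 6.14, E 4.97, D 2.65
take C (22 @ 300); take A (17 @ 142); take F (6 @ 40); take 5/37 of B → 30.68. Capacity used 50/50.
3 item(s) taken whole; one partial (take 5/37 of B).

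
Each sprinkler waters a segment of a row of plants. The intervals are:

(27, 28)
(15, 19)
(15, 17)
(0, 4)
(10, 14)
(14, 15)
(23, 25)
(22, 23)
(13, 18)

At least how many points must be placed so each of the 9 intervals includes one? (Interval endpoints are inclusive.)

5

By right end: [0,4]  [10,14]  [14,15]  [15,17]  [13,18]  [15,19]  [22,23]  [23,25]  [27,28]
[0,4] uncovered → point at 4; [10,14] uncovered → point at 14; [15,17] uncovered → point at 17; [22,23] uncovered → point at 23; [27,28] uncovered → point at 28.
Points: 4, 14, 17, 23, 28 (5 total).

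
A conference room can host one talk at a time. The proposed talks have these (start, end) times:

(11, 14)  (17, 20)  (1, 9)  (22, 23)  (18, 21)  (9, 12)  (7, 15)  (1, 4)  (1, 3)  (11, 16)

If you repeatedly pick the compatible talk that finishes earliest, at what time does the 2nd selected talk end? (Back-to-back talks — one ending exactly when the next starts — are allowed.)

Order by finish time; keep every interval that doesn't clash with the previous kept one.
By end time: (1,3), (1,4), (1,9), (9,12), (11,14), (7,15), (11,16), (17,20), (18,21), (22,23).
Pick (1,3); next start ≥ 3 → (9,12); next start ≥ 12 → (17,20); next start ≥ 20 → (22,23).
Selected: (1,3) (9,12) (17,20) (22,23)

12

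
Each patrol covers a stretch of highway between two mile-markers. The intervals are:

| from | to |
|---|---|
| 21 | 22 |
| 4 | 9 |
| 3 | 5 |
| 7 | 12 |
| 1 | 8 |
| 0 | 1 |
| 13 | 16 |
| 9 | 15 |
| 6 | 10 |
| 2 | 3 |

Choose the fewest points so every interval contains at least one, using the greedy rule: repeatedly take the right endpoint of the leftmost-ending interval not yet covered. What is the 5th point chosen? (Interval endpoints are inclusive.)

22

Sort by right endpoint; whenever an interval is uncovered, place a point at its right end.
By right end: [0,1]  [2,3]  [3,5]  [1,8]  [4,9]  [6,10]  [7,12]  [9,15]  [13,16]  [21,22]
[0,1] uncovered → point at 1; [2,3] uncovered → point at 3; [4,9] uncovered → point at 9; [13,16] uncovered → point at 16; [21,22] uncovered → point at 22.
Points: 1, 3, 9, 16, 22 (5 total).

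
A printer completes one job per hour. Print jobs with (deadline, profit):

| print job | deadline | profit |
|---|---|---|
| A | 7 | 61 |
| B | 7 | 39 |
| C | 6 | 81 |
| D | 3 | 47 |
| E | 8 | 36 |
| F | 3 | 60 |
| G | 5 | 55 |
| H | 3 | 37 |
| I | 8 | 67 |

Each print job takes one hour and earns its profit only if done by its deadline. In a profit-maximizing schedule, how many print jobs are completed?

8

Sort by profit descending; place each in the latest free slot ≤ its deadline.
Profit order: C=81 I=67 A=61 F=60 G=55 D=47 B=39 H=37 E=36
Assign: C→slot 6, I→slot 8, A→slot 7, F→slot 3, G→slot 5, D→slot 2, B→slot 4, H→slot 1, E skipped.
Slots: [1:H] [2:D] [3:F] [4:B] [5:G] [6:C] [7:A] [8:I]
8 of 9 scheduled.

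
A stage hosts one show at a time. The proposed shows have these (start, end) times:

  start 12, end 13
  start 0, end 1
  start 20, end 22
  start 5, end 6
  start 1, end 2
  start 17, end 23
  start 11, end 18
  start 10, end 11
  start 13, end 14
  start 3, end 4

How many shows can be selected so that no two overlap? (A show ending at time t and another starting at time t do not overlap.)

Order by finish time; keep every interval that doesn't clash with the previous kept one.
Sorted by end: (0,1)  (1,2)  (3,4)  (5,6)  (10,11)  (12,13)  (13,14)  (11,18)  (20,22)  (17,23)
take (0,1); take (1,2); take (3,4); take (5,6); take (10,11); take (12,13); take (13,14); skip (11,18); take (20,22); skip (17,23).
Selected 8 shows.

8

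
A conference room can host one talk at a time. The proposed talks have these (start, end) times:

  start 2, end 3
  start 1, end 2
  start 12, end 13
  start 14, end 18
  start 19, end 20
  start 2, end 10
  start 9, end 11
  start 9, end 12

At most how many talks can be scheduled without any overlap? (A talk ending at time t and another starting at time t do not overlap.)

Sorted by end: (1,2)  (2,3)  (2,10)  (9,11)  (9,12)  (12,13)  (14,18)  (19,20)
take (1,2); take (2,3); take (9,11); skip (9,12); take (12,13); take (14,18); take (19,20).
Selected 6 talks.

6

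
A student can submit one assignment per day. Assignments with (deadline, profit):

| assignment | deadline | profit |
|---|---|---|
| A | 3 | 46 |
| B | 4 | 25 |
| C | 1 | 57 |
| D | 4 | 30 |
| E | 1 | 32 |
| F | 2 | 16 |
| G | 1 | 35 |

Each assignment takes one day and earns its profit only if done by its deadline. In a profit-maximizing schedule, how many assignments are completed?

4

Sort by profit descending; place each in the latest free slot ≤ its deadline.
Profit order: C=57 A=46 G=35 E=32 D=30 B=25 F=16
Assign: C→slot 1, A→slot 3, G skipped, E skipped, D→slot 4, B→slot 2, F skipped.
Slots: [1:C] [2:B] [3:A] [4:D]
4 of 7 scheduled.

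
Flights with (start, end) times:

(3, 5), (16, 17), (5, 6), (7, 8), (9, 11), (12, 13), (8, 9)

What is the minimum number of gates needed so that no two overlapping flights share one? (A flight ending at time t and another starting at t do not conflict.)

1

starts: [3, 5, 7, 8, 9, 12, 16]
ends:   [5, 6, 8, 9, 11, 13, 17]
s3→1  — peak 1.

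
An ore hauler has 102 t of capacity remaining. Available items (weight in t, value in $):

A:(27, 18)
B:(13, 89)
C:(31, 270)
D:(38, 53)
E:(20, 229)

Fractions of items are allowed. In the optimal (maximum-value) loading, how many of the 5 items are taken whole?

Sort by value per unit weight and fill in that order.
Order: E (229/20=11.45) > C (270/31=8.71) > B (89/13=6.85) > D (53/38=1.39) > A (18/27=0.67)
Fill: take E (20 @ 229) → take C (31 @ 270) → take B (13 @ 89) → take D (38 @ 53); 102/102 used.
4 item(s) taken whole.

4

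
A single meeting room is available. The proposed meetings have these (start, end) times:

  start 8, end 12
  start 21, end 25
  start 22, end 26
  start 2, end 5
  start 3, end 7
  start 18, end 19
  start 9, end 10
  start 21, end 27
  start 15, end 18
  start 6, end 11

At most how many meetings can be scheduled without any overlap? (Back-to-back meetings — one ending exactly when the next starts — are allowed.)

5

Sorted by end: (2,5)  (3,7)  (9,10)  (6,11)  (8,12)  (15,18)  (18,19)  (21,25)  (22,26)  (21,27)
take (2,5); take (9,10); skip (8,12); take (15,18); take (18,19); take (21,25); skip (22,26).
Selected 5 meetings.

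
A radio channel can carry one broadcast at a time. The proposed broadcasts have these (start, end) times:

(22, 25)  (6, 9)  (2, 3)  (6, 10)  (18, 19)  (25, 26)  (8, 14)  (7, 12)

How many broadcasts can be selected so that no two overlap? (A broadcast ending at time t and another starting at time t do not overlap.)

Order by finish time; keep every interval that doesn't clash with the previous kept one.
Sorted by end: (2,3)  (6,9)  (6,10)  (7,12)  (8,14)  (18,19)  (22,25)  (25,26)
take (2,3); take (6,9); skip (7,12); skip (8,14); take (18,19); take (22,25); take (25,26).
Selected 5 broadcasts.

5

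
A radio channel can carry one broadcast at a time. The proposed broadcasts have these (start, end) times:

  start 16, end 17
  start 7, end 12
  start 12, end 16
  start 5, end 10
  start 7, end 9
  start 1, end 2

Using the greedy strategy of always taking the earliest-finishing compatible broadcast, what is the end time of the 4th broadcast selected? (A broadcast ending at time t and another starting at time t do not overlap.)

Sorted by end: (1,2)  (7,9)  (5,10)  (7,12)  (12,16)  (16,17)
take (1,2); take (7,9); skip (5,10); take (12,16); take (16,17).
Selected: (1,2) (7,9) (12,16) (16,17)

17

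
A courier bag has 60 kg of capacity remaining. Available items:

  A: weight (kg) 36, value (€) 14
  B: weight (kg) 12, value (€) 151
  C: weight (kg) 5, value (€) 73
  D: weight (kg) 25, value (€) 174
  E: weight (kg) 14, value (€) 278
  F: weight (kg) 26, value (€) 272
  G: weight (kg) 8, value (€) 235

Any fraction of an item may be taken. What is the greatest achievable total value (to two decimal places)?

956.69

Ratios (sorted): G 29.38, E 19.86, C 14.60, B 12.58, F 10.46, D 6.96, A 0.39
take G (8 @ 235); take E (14 @ 278); take C (5 @ 73); take B (12 @ 151); take 21/26 of F → 219.69. Capacity used 60/60.
Total value = 956.69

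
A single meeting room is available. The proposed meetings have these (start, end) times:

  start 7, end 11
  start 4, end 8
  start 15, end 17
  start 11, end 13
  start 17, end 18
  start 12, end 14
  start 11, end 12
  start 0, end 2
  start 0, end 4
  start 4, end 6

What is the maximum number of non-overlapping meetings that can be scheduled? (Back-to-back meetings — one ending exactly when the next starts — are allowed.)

By end time: (0,2), (0,4), (4,6), (4,8), (7,11), (11,12), (11,13), (12,14), (15,17), (17,18).
Pick (0,2); next start ≥ 2 → (4,6); next start ≥ 6 → (7,11); next start ≥ 11 → (11,12); next start ≥ 12 → (12,14); next start ≥ 14 → (15,17); next start ≥ 17 → (17,18).
Selected 7 meetings.

7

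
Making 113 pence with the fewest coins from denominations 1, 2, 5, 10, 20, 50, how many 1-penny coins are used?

1

Greedy: take as many of the largest coin as possible, then repeat with the remainder.
113 − 2×50→13 − 1×10→3 − 1×2→1 − 1×1→0
Count of 1: 1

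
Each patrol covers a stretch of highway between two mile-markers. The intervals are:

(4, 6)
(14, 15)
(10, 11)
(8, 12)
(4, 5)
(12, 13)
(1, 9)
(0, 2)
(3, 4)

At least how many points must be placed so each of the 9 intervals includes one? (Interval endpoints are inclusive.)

Sorted: [0,2] [3,4] [4,5] [4,6] [1,9] [10,11] [8,12] [12,13] [14,15]
{[0,2]} hit by 2; {[3,4],[4,5],[4,6],[1,9]} hit by 4; {[10,11],[8,12]} hit by 11; {[12,13]} hit by 13; {[14,15]} hit by 15.
Points: 2, 4, 11, 13, 15 (5 total).

5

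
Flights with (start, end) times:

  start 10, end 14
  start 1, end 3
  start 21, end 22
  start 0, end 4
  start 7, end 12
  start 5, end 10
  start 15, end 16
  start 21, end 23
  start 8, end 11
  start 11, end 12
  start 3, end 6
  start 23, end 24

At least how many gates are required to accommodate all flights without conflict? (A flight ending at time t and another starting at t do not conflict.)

Events (time:±→running): 0:+→1 1:+→2 3:-→1 3:+→2 4:-→1 5:+→2 6:-→1 7:+→2 8:+→3 … peak 3.

3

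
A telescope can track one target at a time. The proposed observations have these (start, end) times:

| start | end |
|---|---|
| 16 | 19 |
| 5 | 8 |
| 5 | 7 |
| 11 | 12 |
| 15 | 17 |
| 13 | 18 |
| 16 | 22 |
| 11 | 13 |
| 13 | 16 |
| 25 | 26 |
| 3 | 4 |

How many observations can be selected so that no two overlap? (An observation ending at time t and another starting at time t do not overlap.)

By end time: (3,4), (5,7), (5,8), (11,12), (11,13), (13,16), (15,17), (13,18), (16,19), (16,22), (25,26).
Pick (3,4); next start ≥ 4 → (5,7); next start ≥ 7 → (11,12); next start ≥ 12 → (13,16); next start ≥ 16 → (16,19); next start ≥ 19 → (25,26).
Selected 6 observations.

6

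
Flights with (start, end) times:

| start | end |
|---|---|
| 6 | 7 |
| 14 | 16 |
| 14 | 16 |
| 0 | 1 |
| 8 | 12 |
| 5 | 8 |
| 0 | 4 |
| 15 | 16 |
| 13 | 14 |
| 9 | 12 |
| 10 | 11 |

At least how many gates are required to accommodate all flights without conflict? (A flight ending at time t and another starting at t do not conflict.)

Events (time:±→running): 0:+→1 0:+→2 1:-→1 4:-→0 5:+→1 6:+→2 7:-→1 8:-→0 8:+→1 9:+→2 10:+→3 … peak 3.

3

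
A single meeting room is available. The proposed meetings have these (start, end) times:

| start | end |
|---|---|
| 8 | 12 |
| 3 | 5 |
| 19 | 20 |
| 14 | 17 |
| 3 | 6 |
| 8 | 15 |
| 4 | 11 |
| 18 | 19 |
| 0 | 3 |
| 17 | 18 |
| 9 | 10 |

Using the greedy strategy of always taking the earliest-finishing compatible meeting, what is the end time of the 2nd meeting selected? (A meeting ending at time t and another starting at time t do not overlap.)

By end time: (0,3), (3,5), (3,6), (9,10), (4,11), (8,12), (8,15), (14,17), (17,18), (18,19), (19,20).
Pick (0,3); next start ≥ 3 → (3,5); next start ≥ 5 → (9,10); next start ≥ 10 → (14,17); next start ≥ 17 → (17,18); next start ≥ 18 → (18,19); next start ≥ 19 → (19,20).
Selected: (0,3) (3,5) (9,10) (14,17) (17,18) (18,19) (19,20)

5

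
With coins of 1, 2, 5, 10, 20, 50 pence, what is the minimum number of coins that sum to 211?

211 = 4×50 + 1×10 + 1×1
Total coins = 4 + 1 + 1 = 6

6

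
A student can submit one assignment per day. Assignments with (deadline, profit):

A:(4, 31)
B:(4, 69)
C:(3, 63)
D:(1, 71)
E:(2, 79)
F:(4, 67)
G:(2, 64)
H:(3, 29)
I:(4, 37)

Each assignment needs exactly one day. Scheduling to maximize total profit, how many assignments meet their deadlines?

Sort by profit descending; place each in the latest free slot ≤ its deadline.
Profit order: E=79 D=71 B=69 F=67 G=64 C=63 I=37 A=31 H=29
Assign: E→slot 2, D→slot 1, B→slot 4, F→slot 3, G skipped, C skipped, I skipped, A skipped, H skipped.
Slots: [1:D] [2:E] [3:F] [4:B]
4 of 9 scheduled.

4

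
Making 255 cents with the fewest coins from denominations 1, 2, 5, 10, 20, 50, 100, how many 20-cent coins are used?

0

Use the largest denomination that fits, subtract, and repeat.
255 − 2×100→55 − 1×50→5 − 1×5→0
Count of 20: 0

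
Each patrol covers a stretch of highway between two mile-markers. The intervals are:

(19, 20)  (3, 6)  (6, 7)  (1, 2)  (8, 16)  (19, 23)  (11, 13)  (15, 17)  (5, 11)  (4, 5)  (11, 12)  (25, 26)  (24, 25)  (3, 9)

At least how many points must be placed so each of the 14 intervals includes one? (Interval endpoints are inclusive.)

7

Process intervals by earliest right end; each time one isn't hit yet, stab at its right endpoint.
By right end: [1,2]  [4,5]  [3,6]  [6,7]  [3,9]  [5,11]  [11,12]  [11,13]  [8,16]  [15,17]  [19,20]  [19,23]  [24,25]  [25,26]
[1,2] uncovered → point at 2; [4,5] uncovered → point at 5; [6,7] uncovered → point at 7; [11,12] uncovered → point at 12; [15,17] uncovered → point at 17; [19,20] uncovered → point at 20; [24,25] uncovered → point at 25.
Points: 2, 5, 7, 12, 17, 20, 25 (7 total).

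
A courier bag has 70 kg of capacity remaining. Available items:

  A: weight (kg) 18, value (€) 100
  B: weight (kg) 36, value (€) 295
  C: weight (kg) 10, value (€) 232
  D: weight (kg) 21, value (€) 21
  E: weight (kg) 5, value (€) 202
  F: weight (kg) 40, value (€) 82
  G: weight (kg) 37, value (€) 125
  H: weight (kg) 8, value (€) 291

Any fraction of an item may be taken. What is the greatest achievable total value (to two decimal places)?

Sort by value per unit weight and fill in that order.
Ratios (sorted): E 40.40, H 36.38, C 23.20, B 8.19, A 5.56, G 3.38, F 2.05, D 1.00
take E (5 @ 202); take H (8 @ 291); take C (10 @ 232); take B (36 @ 295); take 11/18 of A → 61.11. Capacity used 70/70.
Total value = 1081.11

1081.11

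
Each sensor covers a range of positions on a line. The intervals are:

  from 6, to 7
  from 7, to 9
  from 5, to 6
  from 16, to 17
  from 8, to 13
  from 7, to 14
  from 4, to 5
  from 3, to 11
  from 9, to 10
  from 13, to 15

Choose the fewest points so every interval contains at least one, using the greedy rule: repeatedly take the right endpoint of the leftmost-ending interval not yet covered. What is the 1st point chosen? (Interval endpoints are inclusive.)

By right end: [4,5]  [5,6]  [6,7]  [7,9]  [9,10]  [3,11]  [8,13]  [7,14]  [13,15]  [16,17]
[4,5] uncovered → point at 5; [6,7] uncovered → point at 7; [9,10] uncovered → point at 10; [13,15] uncovered → point at 15; [16,17] uncovered → point at 17.
Points: 5, 7, 10, 15, 17 (5 total).

5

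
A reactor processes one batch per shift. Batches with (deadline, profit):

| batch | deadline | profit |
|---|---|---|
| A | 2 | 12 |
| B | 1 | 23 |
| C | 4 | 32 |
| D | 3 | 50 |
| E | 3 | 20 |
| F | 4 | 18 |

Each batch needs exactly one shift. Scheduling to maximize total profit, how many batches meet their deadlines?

Sort by profit descending; place each in the latest free slot ≤ its deadline.
Profit order: D=50 C=32 B=23 E=20 F=18 A=12
Assign: D→slot 3, C→slot 4, B→slot 1, E→slot 2, F skipped, A skipped.
Slots: [1:B] [2:E] [3:D] [4:C]
4 of 6 scheduled.

4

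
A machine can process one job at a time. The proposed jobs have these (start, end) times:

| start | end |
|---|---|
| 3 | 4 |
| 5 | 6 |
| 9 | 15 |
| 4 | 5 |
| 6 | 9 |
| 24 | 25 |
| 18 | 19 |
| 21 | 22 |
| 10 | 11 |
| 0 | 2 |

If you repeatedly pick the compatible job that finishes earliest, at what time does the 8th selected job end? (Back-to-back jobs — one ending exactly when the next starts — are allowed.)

Order by finish time; keep every interval that doesn't clash with the previous kept one.
Sorted by end: (0,2)  (3,4)  (4,5)  (5,6)  (6,9)  (10,11)  (9,15)  (18,19)  (21,22)  (24,25)
take (0,2); take (3,4); take (4,5); take (5,6); take (6,9); take (10,11); take (18,19); take (21,22); take (24,25).
Selected: (0,2) (3,4) (4,5) (5,6) (6,9) (10,11) (18,19) (21,22) (24,25)

22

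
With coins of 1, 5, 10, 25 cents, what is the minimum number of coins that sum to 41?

4

Greedy: take as many of the largest coin as possible, then repeat with the remainder.
41 − 1×25→16 − 1×10→6 − 1×5→1 − 1×1→0
Total coins = 1 + 1 + 1 + 1 = 4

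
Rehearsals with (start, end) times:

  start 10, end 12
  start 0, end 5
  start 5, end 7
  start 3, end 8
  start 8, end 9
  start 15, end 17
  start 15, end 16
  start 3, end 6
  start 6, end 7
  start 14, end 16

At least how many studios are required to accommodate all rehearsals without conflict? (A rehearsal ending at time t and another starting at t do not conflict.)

3

Count concurrent intervals with a sweep; the peak is the room count.
Events (time:±→running): 0:+→1 3:+→2 3:+→3 … peak 3.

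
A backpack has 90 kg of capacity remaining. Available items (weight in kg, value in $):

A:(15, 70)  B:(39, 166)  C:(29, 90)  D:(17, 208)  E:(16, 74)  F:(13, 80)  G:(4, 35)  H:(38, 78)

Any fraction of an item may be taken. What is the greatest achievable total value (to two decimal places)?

573.41

Sort by value per unit weight and fill in that order.
Ratios (sorted): D 12.24, G 8.75, F 6.15, A 4.67, E 4.62, B 4.26, C 3.10, H 2.05
take D (17 @ 208); take G (4 @ 35); take F (13 @ 80); take A (15 @ 70); take E (16 @ 74); take 25/39 of B → 106.41. Capacity used 90/90.
Total value = 573.41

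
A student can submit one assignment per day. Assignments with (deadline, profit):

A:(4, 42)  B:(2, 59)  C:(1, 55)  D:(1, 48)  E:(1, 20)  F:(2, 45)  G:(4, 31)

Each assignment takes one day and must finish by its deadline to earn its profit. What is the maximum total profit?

Take jobs in profit order; each goes to the latest open slot no later than its deadline.
By profit: B(d2,59), C(d1,55), D(d1,48), F(d2,45), A(d4,42), G(d4,31), E(d1,20)
B→slot 2; C→slot 1; D skipped; F skipped; A→slot 4; G→slot 3; E skipped.
Profit = 55 + 59 + 31 + 42 = 187

187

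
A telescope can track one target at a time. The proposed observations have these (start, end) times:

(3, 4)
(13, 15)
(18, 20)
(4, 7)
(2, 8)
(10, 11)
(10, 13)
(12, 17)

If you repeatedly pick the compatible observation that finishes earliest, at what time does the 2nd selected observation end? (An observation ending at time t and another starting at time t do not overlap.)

Sorted by end: (3,4)  (4,7)  (2,8)  (10,11)  (10,13)  (13,15)  (12,17)  (18,20)
take (3,4); take (4,7); take (10,11); take (13,15); skip (12,17); take (18,20).
Selected: (3,4) (4,7) (10,11) (13,15) (18,20)

7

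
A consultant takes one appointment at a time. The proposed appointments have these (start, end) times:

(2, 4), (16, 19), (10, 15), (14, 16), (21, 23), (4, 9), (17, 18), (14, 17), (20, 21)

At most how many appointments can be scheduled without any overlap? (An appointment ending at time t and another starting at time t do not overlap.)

6

Sorted by end: (2,4)  (4,9)  (10,15)  (14,16)  (14,17)  (17,18)  (16,19)  (20,21)  (21,23)
take (2,4); take (4,9); take (10,15); skip (14,16); skip (14,17); take (17,18); take (20,21); take (21,23).
Selected 6 appointments.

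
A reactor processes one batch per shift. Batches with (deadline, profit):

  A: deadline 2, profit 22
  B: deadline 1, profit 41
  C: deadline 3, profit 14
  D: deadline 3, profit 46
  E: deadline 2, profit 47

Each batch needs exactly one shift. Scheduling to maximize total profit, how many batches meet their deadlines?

3

Profit order: E=47 D=46 B=41 A=22 C=14
Assign: E→slot 2, D→slot 3, B→slot 1, A skipped, C skipped.
Slots: [1:B] [2:E] [3:D]
3 of 5 scheduled.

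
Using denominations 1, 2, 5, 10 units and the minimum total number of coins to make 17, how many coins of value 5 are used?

1

17 = 1×10 + 1×5 + 1×2
Count of 5: 1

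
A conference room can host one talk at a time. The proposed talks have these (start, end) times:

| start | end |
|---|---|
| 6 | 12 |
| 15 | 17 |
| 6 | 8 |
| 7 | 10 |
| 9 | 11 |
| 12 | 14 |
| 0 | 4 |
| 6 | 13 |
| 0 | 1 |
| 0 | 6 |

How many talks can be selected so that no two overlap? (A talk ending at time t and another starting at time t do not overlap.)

Greedy by earliest finish: after sorting by end time, pick each interval compatible with the last pick.
Sorted by end: (0,1)  (0,4)  (0,6)  (6,8)  (7,10)  (9,11)  (6,12)  (6,13)  (12,14)  (15,17)
take (0,1); take (6,8); take (9,11); take (12,14); take (15,17).
Selected 5 talks.

5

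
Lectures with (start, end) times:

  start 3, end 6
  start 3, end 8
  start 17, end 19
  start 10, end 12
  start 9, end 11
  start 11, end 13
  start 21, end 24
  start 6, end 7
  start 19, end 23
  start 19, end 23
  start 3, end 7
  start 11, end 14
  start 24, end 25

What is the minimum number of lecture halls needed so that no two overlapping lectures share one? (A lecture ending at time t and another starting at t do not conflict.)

Count concurrent intervals with a sweep; the peak is the room count.
Events (time:±→running): 3:+→1 3:+→2 3:+→3 … peak 3.

3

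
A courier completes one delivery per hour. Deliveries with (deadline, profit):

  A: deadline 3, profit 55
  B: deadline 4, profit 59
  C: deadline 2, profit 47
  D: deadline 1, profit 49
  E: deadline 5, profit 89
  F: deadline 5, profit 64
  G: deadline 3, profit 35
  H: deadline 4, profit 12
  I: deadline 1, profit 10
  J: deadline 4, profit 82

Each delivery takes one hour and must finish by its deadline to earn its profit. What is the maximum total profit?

349

Take jobs in profit order; each goes to the latest open slot no later than its deadline.
By profit: E(d5,89), J(d4,82), F(d5,64), B(d4,59), A(d3,55), D(d1,49), C(d2,47), G(d3,35), H(d4,12), I(d1,10)
E→slot 5; J→slot 4; F→slot 3; B→slot 2; A→slot 1; D skipped; C skipped; G skipped; H skipped; I skipped.
Profit = 55 + 59 + 64 + 82 + 89 = 349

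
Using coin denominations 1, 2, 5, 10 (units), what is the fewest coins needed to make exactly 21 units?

3

Greedy: take as many of the largest coin as possible, then repeat with the remainder.
21 = 2×10 + 1×1
Total coins = 2 + 1 = 3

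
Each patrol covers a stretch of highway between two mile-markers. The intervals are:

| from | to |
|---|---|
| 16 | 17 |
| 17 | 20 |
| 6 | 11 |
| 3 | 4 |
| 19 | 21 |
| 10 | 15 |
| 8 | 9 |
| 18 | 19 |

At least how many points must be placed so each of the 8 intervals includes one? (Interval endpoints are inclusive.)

5

Sort by right endpoint; whenever an interval is uncovered, place a point at its right end.
By right end: [3,4]  [8,9]  [6,11]  [10,15]  [16,17]  [18,19]  [17,20]  [19,21]
[3,4] uncovered → point at 4; [8,9] uncovered → point at 9; [10,15] uncovered → point at 15; [16,17] uncovered → point at 17; [18,19] uncovered → point at 19.
Points: 4, 9, 15, 17, 19 (5 total).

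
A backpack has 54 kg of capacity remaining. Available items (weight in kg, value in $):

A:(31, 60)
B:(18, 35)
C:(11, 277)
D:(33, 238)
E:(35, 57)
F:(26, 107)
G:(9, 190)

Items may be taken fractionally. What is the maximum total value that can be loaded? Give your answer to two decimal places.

709.12

Greedy by value/weight ratio, highest first.
Order: C (277/11=25.18) > G (190/9=21.11) > D (238/33=7.21) > F (107/26=4.12) > B (35/18=1.94) > A (60/31=1.94) > E (57/35=1.63)
Fill: take C (11 @ 277) → take G (9 @ 190) → take D (33 @ 238) → take 1/26 of F → 4.12; 54/54 used.
Total value = 709.12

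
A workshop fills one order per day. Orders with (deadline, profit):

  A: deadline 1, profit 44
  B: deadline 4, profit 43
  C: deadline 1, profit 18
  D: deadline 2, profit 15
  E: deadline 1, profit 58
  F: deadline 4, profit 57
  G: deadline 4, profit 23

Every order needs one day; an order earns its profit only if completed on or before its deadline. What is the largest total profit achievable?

Take jobs in profit order; each goes to the latest open slot no later than its deadline.
Profit order: E=58 F=57 A=44 B=43 G=23 C=18 D=15
Assign: E→slot 1, F→slot 4, A skipped, B→slot 3, G→slot 2, C skipped, D skipped.
Slots: [1:E] [2:G] [3:B] [4:F]
Profit = 58 + 23 + 43 + 57 = 181

181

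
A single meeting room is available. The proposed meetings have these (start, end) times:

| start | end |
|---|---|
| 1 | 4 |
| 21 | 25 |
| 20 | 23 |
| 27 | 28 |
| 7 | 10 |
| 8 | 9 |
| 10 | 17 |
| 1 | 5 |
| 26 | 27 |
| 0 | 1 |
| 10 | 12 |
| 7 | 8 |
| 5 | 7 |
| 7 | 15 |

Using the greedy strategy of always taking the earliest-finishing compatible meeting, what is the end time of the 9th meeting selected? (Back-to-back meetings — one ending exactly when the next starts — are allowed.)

28

Greedy by earliest finish: after sorting by end time, pick each interval compatible with the last pick.
By end time: (0,1), (1,4), (1,5), (5,7), (7,8), (8,9), (7,10), (10,12), (7,15), (10,17), (20,23), (21,25), (26,27), (27,28).
Pick (0,1); next start ≥ 1 → (1,4); next start ≥ 4 → (5,7); next start ≥ 7 → (7,8); next start ≥ 8 → (8,9); next start ≥ 9 → (10,12); next start ≥ 12 → (20,23); next start ≥ 23 → (26,27); next start ≥ 27 → (27,28).
Selected: (0,1) (1,4) (5,7) (7,8) (8,9) (10,12) (20,23) (26,27) (27,28)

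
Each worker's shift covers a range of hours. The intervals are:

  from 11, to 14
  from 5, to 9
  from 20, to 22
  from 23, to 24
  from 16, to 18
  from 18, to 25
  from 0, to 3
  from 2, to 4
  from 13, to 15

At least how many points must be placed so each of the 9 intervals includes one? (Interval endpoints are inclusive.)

Process intervals by earliest right end; each time one isn't hit yet, stab at its right endpoint.
By right end: [0,3]  [2,4]  [5,9]  [11,14]  [13,15]  [16,18]  [20,22]  [23,24]  [18,25]
[0,3] uncovered → point at 3; [5,9] uncovered → point at 9; [11,14] uncovered → point at 14; [16,18] uncovered → point at 18; [20,22] uncovered → point at 22; [23,24] uncovered → point at 24.
Points: 3, 9, 14, 18, 22, 24 (6 total).

6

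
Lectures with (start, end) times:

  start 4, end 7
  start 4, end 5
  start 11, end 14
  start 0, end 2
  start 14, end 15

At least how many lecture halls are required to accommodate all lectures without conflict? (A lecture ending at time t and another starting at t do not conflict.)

Count concurrent intervals with a sweep; the peak is the room count.
starts: [0, 4, 4, 11, 14]
ends:   [2, 5, 7, 14, 15]
s0→1 e2→0 s4→1 s4→2  — peak 2.

2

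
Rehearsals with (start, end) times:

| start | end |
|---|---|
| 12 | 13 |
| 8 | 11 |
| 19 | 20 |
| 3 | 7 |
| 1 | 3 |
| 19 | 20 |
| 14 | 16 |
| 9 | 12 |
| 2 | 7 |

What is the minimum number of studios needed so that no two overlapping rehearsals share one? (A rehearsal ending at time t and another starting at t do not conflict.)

2

The answer is the maximum number of intervals overlapping at any instant.
starts: [1, 2, 3, 8, 9, 12, 14, 19, 19]
ends:   [3, 7, 7, 11, 12, 13, 16, 20, 20]
s1→1 s2→2  — peak 2.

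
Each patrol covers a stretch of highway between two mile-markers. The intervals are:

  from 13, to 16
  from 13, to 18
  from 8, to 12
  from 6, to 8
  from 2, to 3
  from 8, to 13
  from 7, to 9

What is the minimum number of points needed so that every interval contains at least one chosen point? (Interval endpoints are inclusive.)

Process intervals by earliest right end; each time one isn't hit yet, stab at its right endpoint.
Sorted: [2,3] [6,8] [7,9] [8,12] [8,13] [13,16] [13,18]
{[2,3]} hit by 3; {[6,8],[7,9],[8,12],[8,13]} hit by 8; {[13,16],[13,18]} hit by 16.
Points: 3, 8, 16 (3 total).

3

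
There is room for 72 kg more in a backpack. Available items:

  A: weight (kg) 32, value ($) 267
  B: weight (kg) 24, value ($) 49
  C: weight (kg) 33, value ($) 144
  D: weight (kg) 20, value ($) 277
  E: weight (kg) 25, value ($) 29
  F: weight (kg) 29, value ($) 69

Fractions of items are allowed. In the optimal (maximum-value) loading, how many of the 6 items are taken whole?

2

Ratios (sorted): D 13.85, A 8.34, C 4.36, F 2.38, B 2.04, E 1.16
take D (20 @ 277); take A (32 @ 267); take 20/33 of C → 87.27. Capacity used 72/72.
2 item(s) taken whole; one partial (take 20/33 of C).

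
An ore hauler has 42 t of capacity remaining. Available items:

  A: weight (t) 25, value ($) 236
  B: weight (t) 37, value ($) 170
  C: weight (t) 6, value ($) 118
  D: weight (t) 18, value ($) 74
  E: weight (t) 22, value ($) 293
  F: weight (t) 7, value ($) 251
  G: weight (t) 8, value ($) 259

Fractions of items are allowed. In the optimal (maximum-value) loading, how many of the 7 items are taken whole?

3

Greedy by value/weight ratio, highest first.
Order: F (251/7=35.86) > G (259/8=32.38) > C (118/6=19.67) > E (293/22=13.32) > A (236/25=9.44) > B (170/37=4.59) > D (74/18=4.11)
Fill: take F (7 @ 251) → take G (8 @ 259) → take C (6 @ 118) → take 21/22 of E → 279.68; 42/42 used.
3 item(s) taken whole; one partial (take 21/22 of E).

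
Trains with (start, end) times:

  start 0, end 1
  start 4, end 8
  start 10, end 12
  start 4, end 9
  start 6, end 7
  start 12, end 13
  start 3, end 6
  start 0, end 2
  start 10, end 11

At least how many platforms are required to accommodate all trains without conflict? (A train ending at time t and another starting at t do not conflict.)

3

The answer is the maximum number of intervals overlapping at any instant.
starts: [0, 0, 3, 4, 4, 6, 10, 10, 12]
ends:   [1, 2, 6, 7, 8, 9, 11, 12, 13]
s0→1 s0→2 e1→1 e2→0 s3→1 s4→2 s4→3  — peak 3.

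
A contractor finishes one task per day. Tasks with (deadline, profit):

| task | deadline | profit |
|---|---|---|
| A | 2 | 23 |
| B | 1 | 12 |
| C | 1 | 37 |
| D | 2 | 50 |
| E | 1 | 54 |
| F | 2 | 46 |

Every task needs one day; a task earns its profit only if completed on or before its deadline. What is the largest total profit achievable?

Take jobs in profit order; each goes to the latest open slot no later than its deadline.
Profit order: E=54 D=50 F=46 C=37 A=23 B=12
Assign: E→slot 1, D→slot 2, F skipped, C skipped, A skipped, B skipped.
Slots: [1:E] [2:D]
Profit = 54 + 50 = 104

104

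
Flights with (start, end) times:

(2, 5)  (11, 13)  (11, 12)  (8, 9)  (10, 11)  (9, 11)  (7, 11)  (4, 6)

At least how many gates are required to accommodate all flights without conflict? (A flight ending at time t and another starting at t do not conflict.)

3

Count concurrent intervals with a sweep; the peak is the room count.
Events (time:±→running): 2:+→1 4:+→2 5:-→1 6:-→0 7:+→1 8:+→2 9:-→1 9:+→2 10:+→3 … peak 3.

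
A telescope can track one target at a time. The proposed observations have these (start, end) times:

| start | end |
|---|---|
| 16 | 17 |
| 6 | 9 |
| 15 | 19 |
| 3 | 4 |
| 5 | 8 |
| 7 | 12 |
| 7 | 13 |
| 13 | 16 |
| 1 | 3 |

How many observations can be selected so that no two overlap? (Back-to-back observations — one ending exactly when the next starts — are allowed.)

5

Sorted by end: (1,3)  (3,4)  (5,8)  (6,9)  (7,12)  (7,13)  (13,16)  (16,17)  (15,19)
take (1,3); take (3,4); take (5,8); take (13,16); take (16,17).
Selected 5 observations.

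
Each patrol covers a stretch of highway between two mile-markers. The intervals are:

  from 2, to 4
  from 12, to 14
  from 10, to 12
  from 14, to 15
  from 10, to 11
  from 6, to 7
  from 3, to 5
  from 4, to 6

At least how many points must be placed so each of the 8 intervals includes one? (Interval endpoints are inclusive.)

Process intervals by earliest right end; each time one isn't hit yet, stab at its right endpoint.
By right end: [2,4]  [3,5]  [4,6]  [6,7]  [10,11]  [10,12]  [12,14]  [14,15]
[2,4] uncovered → point at 4; [6,7] uncovered → point at 7; [10,11] uncovered → point at 11; [12,14] uncovered → point at 14.
Points: 4, 7, 11, 14 (4 total).

4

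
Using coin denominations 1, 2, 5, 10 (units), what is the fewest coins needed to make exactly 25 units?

Greedy: take as many of the largest coin as possible, then repeat with the remainder.
25 = 2×10 + 1×5
Total coins = 2 + 1 = 3

3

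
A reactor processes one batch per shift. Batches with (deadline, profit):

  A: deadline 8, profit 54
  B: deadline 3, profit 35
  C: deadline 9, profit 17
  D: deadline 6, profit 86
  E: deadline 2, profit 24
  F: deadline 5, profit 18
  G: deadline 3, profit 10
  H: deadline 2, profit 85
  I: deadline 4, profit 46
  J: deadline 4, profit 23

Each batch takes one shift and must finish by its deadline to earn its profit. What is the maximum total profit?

Take jobs in profit order; each goes to the latest open slot no later than its deadline.
Profit order: D=86 H=85 A=54 I=46 B=35 E=24 J=23 F=18 C=17 G=10
Assign: D→slot 6, H→slot 2, A→slot 8, I→slot 4, B→slot 3, E→slot 1, J skipped, F→slot 5, C→slot 9, G skipped.
Slots: [1:E] [2:H] [3:B] [4:I] [5:F] [6:D] [8:A] [9:C]
Profit = 24 + 85 + 35 + 46 + 18 + 86 + 54 + 17 = 365

365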